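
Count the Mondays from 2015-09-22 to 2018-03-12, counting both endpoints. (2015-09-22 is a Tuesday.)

129

2015-09-22 is a Tuesday; the first Monday on or after it is 2015-09-28 (6 days later).
From 2015-09-28 to 2018-03-12: 94 + 366 + 365 + 71 = 896 days (rest of 2015, 2016, 2017, to 2018-03-12 in 2018).
896 ÷ 7 = 128 full weeks with remainder 0, so 128 more Mondays after the first → 129.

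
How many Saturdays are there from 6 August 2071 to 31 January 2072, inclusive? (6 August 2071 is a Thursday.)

26

6 August 2071 is a Thursday; the first Saturday on or after it is 8 August 2071 (2 days later).
From 8 August 2071 to 31 January 2072: 23 + 30 + 31 + 30 + 31 + 31 = 176 days (rest of August, September, October, November, December, January).
176 ÷ 7 = 25 full weeks with remainder 1, so 25 more Saturdays after the first → 26.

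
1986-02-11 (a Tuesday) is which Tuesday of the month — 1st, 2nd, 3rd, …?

Day 11 falls in week ⌈11/7⌉ of the month.
Days 1–7 hold the 1st Tuesday, 8–14 the 2nd, 15–21 the 3rd, 22–28 the 4th, 29–31 the 5th.
11 is in the range for the 2nd.

2nd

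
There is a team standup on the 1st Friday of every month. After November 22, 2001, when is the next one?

November 2001 starts on a Thursday, so its 1st Friday is November 2, 2001 (1 day in).
That is not after November 22, 2001, so look at December 2001.
December 2001 starts on a Saturday, so its 1st Friday is December 7, 2001 (6 days in).

December 7, 2001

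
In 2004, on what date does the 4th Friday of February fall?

February 27, 2004

February 2004 begins on a Sunday, so the first Friday is February 6 (5 days later).
The 4th Friday is 3 weeks later: 6 + 21 = 27.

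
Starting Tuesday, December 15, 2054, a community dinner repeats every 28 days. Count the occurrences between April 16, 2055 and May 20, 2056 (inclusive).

Occurrences land 28·i days after December 15, 2054 for i = 0, 1, 2, …
April 16, 2055 is 122 days after the start; 122 ÷ 28 = 4 remainder 10; since the remainder is 10, round up to i = 5. First occurrence in the window: #6 on May 4, 2055 (5×28 = 140 days in).
May 20, 2056 is 522 days after the start; 522 ÷ 28 = 18 remainder 18. Last occurrence in the window: #19 on May 2, 2056.
Occurrences #6 through #19: 14 in total.

14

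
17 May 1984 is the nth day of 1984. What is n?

Days in months before May: 31 + 29 + 31 + 30 = 121.
Plus 17 days into May → day 138.

138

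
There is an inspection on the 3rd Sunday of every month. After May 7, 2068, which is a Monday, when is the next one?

May 20, 2068

May 2068 starts on a Tuesday; its first Sunday is the 6th, so the 3rd Sunday is the 20th — May 20, 2068.
May 20, 2068 is after May 7, 2068, so that is the next one.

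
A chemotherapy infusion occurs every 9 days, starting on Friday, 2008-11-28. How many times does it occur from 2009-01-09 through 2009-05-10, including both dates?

14

Occurrences land 9·i days after 2008-11-28 for i = 0, 1, 2, …
2009-01-09 is 42 days after the start; 42 ÷ 9 = 4 remainder 6; since the remainder is 6, round up to i = 5. First occurrence in the window: #6 on 2009-01-12 (5×9 = 45 days in).
2009-05-10 is 163 days after the start; 163 ÷ 9 = 18 remainder 1. Last occurrence in the window: #19 on 2009-05-09.
Occurrences #6 through #19: 14 in total.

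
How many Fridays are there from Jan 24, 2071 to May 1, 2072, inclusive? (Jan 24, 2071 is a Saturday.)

Jan 24, 2071 is a Saturday; the first Friday on or after it is Jan 30, 2071 (6 days later).
From Jan 30, 2071 to May 1, 2072: 335 + 122 = 457 days (rest of 2071, to May 1, 2072 in 2072).
457 ÷ 7 = 65 full weeks with remainder 2, so 65 more Fridays after the first → 66.

66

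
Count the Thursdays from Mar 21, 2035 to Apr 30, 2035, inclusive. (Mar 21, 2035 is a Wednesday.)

Mar 21, 2035 is a Wednesday; the first Thursday on or after it is Mar 22, 2035 (1 day later).
From Mar 22, 2035 to Apr 30, 2035: 9 + 30 = 39 days (rest of Mar, Apr).
39 ÷ 7 = 5 full weeks with remainder 4, so 5 more Thursdays after the first → 6.

6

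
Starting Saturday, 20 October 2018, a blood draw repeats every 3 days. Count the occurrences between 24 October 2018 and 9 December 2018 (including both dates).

Occurrences land 3·i days after 20 October 2018 for i = 0, 1, 2, …
24 October 2018 is 4 days after the start; 4 ÷ 3 = 1 remainder 1; since the remainder is 1, round up to i = 2. First occurrence in the window: #3 on 26 October 2018 (2×3 = 6 days in).
9 December 2018 is 50 days after the start; 50 ÷ 3 = 16 remainder 2. Last occurrence in the window: #17 on 7 December 2018.
Occurrences #3 through #17: 15 in total.

15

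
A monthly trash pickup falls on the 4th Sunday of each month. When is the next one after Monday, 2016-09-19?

2016-09-25

September 2016 starts on a Thursday; its first Sunday is the 4th, so the 4th Sunday is the 25th — 2016-09-25.
2016-09-25 is after 2016-09-19, so that is the next one.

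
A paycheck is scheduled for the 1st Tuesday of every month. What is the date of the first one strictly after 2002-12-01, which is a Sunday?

December 2002 starts on a Sunday, so its 1st Tuesday is 2002-12-03 (2 days in).
2002-12-03 is after 2002-12-01, so that is the next one.

2002-12-03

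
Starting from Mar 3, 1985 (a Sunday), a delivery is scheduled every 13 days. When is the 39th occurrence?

Jul 10, 1986

The 39th occurrence is 38 intervals after the first: 38 × 13 = 494 days after Mar 3, 1985.
Mar has 31 days — 28 days to the end of Mar leaves 466.
From end of Mar to end of 1985 is 275 days (191 left).
Jan has 31 days (160 left).
Feb has 28 days (132 left).
Mar has 31 days (101 left).
Apr has 30 days (71 left).
May has 31 days (40 left).
Jun has 30 days (10 left).
10 days into Jul → Jul 10, 1986.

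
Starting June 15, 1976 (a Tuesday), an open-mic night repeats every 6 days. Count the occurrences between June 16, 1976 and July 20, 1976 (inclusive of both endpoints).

5

Occurrences land 6·i days after June 15, 1976 for i = 0, 1, 2, …
June 16, 1976 is 1 day after the start; 1 ÷ 6 = 0 remainder 1; since the remainder is 1, round up to i = 1. First occurrence in the window: #2 on June 21, 1976 (1×6 = 6 days in).
July 20, 1976 is 35 days after the start; 35 ÷ 6 = 5 remainder 5. Last occurrence in the window: #6 on July 15, 1976.
Occurrences #2 through #6: 5 in total.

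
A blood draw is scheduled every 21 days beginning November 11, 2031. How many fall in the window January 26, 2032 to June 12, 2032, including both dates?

7

Occurrences land 21·i days after November 11, 2031 for i = 0, 1, 2, …
January 26, 2032 is 76 days after the start; 76 ÷ 21 = 3 remainder 13; since the remainder is 13, round up to i = 4. First occurrence in the window: #5 on February 3, 2032 (4×21 = 84 days in).
June 12, 2032 is 214 days after the start; 214 ÷ 21 = 10 remainder 4. Last occurrence in the window: #11 on June 8, 2032.
Occurrences #5 through #11: 7 in total.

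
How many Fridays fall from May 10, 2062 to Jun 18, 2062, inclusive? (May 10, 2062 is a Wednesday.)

6

May 10, 2062 is a Wednesday; the first Friday on or after it is May 12, 2062 (2 days later).
From May 12, 2062 to Jun 18, 2062: 19 + 18 = 37 days (rest of May, Jun).
37 ÷ 7 = 5 full weeks with remainder 2, so 5 more Fridays after the first → 6.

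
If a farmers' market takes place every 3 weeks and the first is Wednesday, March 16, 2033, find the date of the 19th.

The 19th occurrence is 18 intervals after the first: 18 × 21 = 378 days after March 16, 2033.
March has 31 days — 15 days to the end of March leaves 363.
April has 30 days (333 left).
May has 31 days (302 left).
June has 30 days (272 left).
July has 31 days (241 left).
August has 31 days (210 left).
September has 30 days (180 left).
October has 31 days (149 left).
November has 30 days (119 left).
December has 31 days (88 left).
January has 31 days (57 left).
February has 28 days (29 left).
29 days into March → March 29, 2034.

March 29, 2034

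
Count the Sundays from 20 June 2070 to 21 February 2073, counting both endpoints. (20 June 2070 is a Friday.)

140

20 June 2070 is a Friday; the first Sunday on or after it is 22 June 2070 (2 days later).
From 22 June 2070 to 21 February 2073: 192 + 365 + 366 + 52 = 975 days (rest of 2070, 2071, 2072, to 21 February 2073 in 2073).
975 ÷ 7 = 139 full weeks with remainder 2, so 139 more Sundays after the first → 140.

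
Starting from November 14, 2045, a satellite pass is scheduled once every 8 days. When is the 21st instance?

April 23, 2046

The 21st occurrence is 20 intervals after the first: 20 × 8 = 160 days after November 14, 2045.
November has 30 days — 16 days to the end of November leaves 144.
December has 31 days (113 left).
January has 31 days (82 left).
February has 28 days (54 left).
March has 31 days (23 left).
23 days into April → April 23, 2046.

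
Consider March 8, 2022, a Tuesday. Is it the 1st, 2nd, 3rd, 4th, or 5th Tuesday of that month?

2nd

Day 8 falls in week ⌈8/7⌉ of the month.
Days 1–7 hold the 1st Tuesday, 8–14 the 2nd, 15–21 the 3rd, 22–28 the 4th, 29–31 the 5th.
8 is in the range for the 2nd.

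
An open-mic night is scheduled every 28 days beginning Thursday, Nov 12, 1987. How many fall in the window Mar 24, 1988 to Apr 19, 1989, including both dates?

Occurrences land 28·i days after Nov 12, 1987 for i = 0, 1, 2, …
Mar 24, 1988 is 133 days after the start; 133 ÷ 28 = 4 remainder 21; since the remainder is 21, round up to i = 5. First occurrence in the window: #6 on Mar 31, 1988 (5×28 = 140 days in).
Apr 19, 1989 is 524 days after the start; 524 ÷ 28 = 18 remainder 20. Last occurrence in the window: #19 on Mar 30, 1989.
Occurrences #6 through #19: 14 in total.

14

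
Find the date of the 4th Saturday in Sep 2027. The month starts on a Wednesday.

Sep 25, 2027

Sep 2027 begins on a Wednesday, so the first Saturday is Sep 4 (3 days later).
The 4th Saturday is 3 weeks later: 4 + 21 = 25.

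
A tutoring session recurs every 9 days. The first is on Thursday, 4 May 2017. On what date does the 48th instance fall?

The 48th occurrence is 47 intervals after the first: 47 × 9 = 423 days after 4 May 2017.
May has 31 days — 27 days to the end of May leaves 396.
June has 30 days (366 left).
July has 31 days (335 left).
August has 31 days (304 left).
September has 30 days (274 left).
October has 31 days (243 left).
November has 30 days (213 left).
December has 31 days (182 left).
January has 31 days (151 left).
February has 28 days (123 left).
March has 31 days (92 left).
April has 30 days (62 left).
May has 31 days (31 left).
June has 30 days (1 left).
1 day into July → 1 July 2018.

1 July 2018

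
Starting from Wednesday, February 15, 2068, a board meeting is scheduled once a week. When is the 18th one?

June 13, 2068

The 18th occurrence is 17 intervals after the first: 17 × 7 = 119 days after February 15, 2068.
February has 29 days — 14 days to the end of February leaves 105.
March has 31 days (74 left).
April has 30 days (44 left).
May has 31 days (13 left).
13 days into June → June 13, 2068.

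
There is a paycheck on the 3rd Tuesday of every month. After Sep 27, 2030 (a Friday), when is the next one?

Oct 15, 2030

Sep 2030 starts on a Sunday; its first Tuesday is the 3rd, so the 3rd Tuesday is the 17th — Sep 17, 2030.
That is not after Sep 27, 2030, so look at Oct 2030.
Oct 2030 starts on a Tuesday; its first Tuesday is the 1st, so the 3rd Tuesday is the 15th — Oct 15, 2030.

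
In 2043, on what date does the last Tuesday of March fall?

March 31, 2043

March 2043 begins on a Sunday, so the first Tuesday is March 3 (2 days later).
March 2043 has 31 days. Adding weeks: 3, 10, 17, 24, 31 — the last one ≤ 31 is the 31st.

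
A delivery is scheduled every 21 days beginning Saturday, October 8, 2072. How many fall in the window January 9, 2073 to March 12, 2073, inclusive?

3

Occurrences land 21·i days after October 8, 2072 for i = 0, 1, 2, …
January 9, 2073 is 93 days after the start; 93 ÷ 21 = 4 remainder 9; since the remainder is 9, round up to i = 5. First occurrence in the window: #6 on January 21, 2073 (5×21 = 105 days in).
March 12, 2073 is 155 days after the start; 155 ÷ 21 = 7 remainder 8. Last occurrence in the window: #8 on March 4, 2073.
Occurrences #6 through #8: 3 in total.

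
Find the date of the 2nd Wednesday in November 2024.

The first Wednesday of November 2024 is November 6.
The 2nd Wednesday is 1 weeks later: 6 + 7 = 13.

13 November 2024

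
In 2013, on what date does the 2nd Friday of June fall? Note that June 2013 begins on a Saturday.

June 2013 begins on a Saturday, so the first Friday is June 7 (6 days later).
The 2nd Friday is 1 weeks later: 7 + 7 = 14.

14 June 2013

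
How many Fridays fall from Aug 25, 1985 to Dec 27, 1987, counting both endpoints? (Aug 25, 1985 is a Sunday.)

Aug 25, 1985 is a Sunday; the first Friday on or after it is Aug 30, 1985 (5 days later).
From Aug 30, 1985 to Dec 27, 1987: 123 + 365 + 361 = 849 days (rest of 1985, 1986, to Dec 27, 1987 in 1987).
849 ÷ 7 = 121 full weeks with remainder 2, so 121 more Fridays after the first → 122.

122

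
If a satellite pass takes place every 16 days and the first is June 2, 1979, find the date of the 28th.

August 7, 1980

The 28th occurrence is 27 intervals after the first: 27 × 16 = 432 days after June 2, 1979.
June has 30 days — 28 days to the end of June leaves 404.
From end of June to end of 1979 is 184 days (220 left).
January has 31 days (189 left).
February has 29 days (160 left).
March has 31 days (129 left).
April has 30 days (99 left).
May has 31 days (68 left).
June has 30 days (38 left).
July has 31 days (7 left).
7 days into August → August 7, 1980.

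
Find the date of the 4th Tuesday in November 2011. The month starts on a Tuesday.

November 2011 begins on a Tuesday, so the first Tuesday is November 1.
The 4th Tuesday is 3 weeks later: 1 + 21 = 22.

November 22, 2011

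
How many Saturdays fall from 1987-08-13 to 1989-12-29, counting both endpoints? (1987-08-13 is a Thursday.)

1987-08-13 is a Thursday; the first Saturday on or after it is 1987-08-15 (2 days later).
From 1987-08-15 to 1989-12-29: 138 + 366 + 363 = 867 days (rest of 1987, 1988, to 1989-12-29 in 1989).
867 ÷ 7 = 123 full weeks with remainder 6, so 123 more Saturdays after the first → 124.

124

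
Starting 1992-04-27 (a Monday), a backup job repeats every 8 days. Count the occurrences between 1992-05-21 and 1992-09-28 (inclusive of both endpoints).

17

Occurrences land 8·i days after 1992-04-27 for i = 0, 1, 2, …
1992-05-21 is 24 days after the start; 24 ÷ 8 = 3 remainder 0. First occurrence in the window: #4 on 1992-05-21 (3×8 = 24 days in).
1992-09-28 is 154 days after the start; 154 ÷ 8 = 19 remainder 2. Last occurrence in the window: #20 on 1992-09-26.
Occurrences #4 through #20: 17 in total.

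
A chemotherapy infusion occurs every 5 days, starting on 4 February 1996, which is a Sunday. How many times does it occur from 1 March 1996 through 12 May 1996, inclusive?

Occurrences land 5·i days after 4 February 1996 for i = 0, 1, 2, …
1 March 1996 is 26 days after the start; 26 ÷ 5 = 5 remainder 1; since the remainder is 1, round up to i = 6. First occurrence in the window: #7 on 5 March 1996 (6×5 = 30 days in).
12 May 1996 is 98 days after the start; 98 ÷ 5 = 19 remainder 3. Last occurrence in the window: #20 on 9 May 1996.
Occurrences #7 through #20: 14 in total.

14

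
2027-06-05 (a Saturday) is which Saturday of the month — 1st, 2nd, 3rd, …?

Day 5 falls in week ⌈5/7⌉ of the month.
Days 1–7 hold the 1st Saturday, 8–14 the 2nd, 15–21 the 3rd, 22–28 the 4th, 29–31 the 5th.
5 is in the range for the 1st.

1st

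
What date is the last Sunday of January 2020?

January 26, 2020

The first Sunday of January 2020 is January 5.
January 2020 has 31 days. Adding weeks: 5, 12, 19, 26 — the last one ≤ 31 is the 26th.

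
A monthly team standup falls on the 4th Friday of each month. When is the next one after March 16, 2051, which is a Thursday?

March 24, 2051

March 2051 starts on a Wednesday; its first Friday is the 3rd, so the 4th Friday is the 24th — March 24, 2051.
March 24, 2051 is after March 16, 2051, so that is the next one.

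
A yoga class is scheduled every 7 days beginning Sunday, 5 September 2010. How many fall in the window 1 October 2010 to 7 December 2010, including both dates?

Occurrences land 7·i days after 5 September 2010 for i = 0, 1, 2, …
1 October 2010 is 26 days after the start; 26 ÷ 7 = 3 remainder 5; since the remainder is 5, round up to i = 4. First occurrence in the window: #5 on 3 October 2010 (4×7 = 28 days in).
7 December 2010 is 93 days after the start; 93 ÷ 7 = 13 remainder 2. Last occurrence in the window: #14 on 5 December 2010.
Occurrences #5 through #14: 10 in total.

10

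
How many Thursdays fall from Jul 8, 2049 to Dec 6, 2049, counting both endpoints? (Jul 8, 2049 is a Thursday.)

22

Jul 8, 2049 is a Thursday; the first Thursday on or after it is Jul 8, 2049.
From Jul 8, 2049 to Dec 6, 2049: 23 + 31 + 30 + 31 + 30 + 6 = 151 days (rest of Jul, Aug, Sep, Oct, Nov, Dec).
151 ÷ 7 = 21 full weeks with remainder 4, so 21 more Thursdays after the first → 22.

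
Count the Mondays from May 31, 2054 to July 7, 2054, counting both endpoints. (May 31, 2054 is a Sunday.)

6

May 31, 2054 is a Sunday; the first Monday on or after it is June 1, 2054 (1 day later).
From June 1, 2054 to July 7, 2054: 29 + 7 = 36 days (rest of June, July).
36 ÷ 7 = 5 full weeks with remainder 1, so 5 more Mondays after the first → 6.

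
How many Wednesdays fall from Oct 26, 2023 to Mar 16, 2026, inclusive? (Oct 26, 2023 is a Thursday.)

Oct 26, 2023 is a Thursday; the first Wednesday on or after it is Nov 1, 2023 (6 days later).
From Nov 1, 2023 to Mar 16, 2026: 60 + 366 + 365 + 75 = 866 days (rest of 2023, 2024, 2025, to Mar 16, 2026 in 2026).
866 ÷ 7 = 123 full weeks with remainder 5, so 123 more Wednesdays after the first → 124.

124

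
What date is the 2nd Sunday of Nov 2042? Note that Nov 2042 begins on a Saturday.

Nov 9, 2042

Nov 2042 begins on a Saturday, so the first Sunday is Nov 2 (1 day later).
The 2nd Sunday is 1 weeks later: 2 + 7 = 9.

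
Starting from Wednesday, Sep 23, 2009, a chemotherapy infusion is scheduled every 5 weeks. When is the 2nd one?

The 2nd occurrence is 1 interval after the first: 1 × 35 = 35 days after Sep 23, 2009.
Sep has 30 days — 7 days to the end of Sep leaves 28.
28 days into Oct → Oct 28, 2009.

Oct 28, 2009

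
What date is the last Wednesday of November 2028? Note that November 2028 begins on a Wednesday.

2028-11-29

November 2028 begins on a Wednesday, so the first Wednesday is November 1.
November 2028 has 30 days. Adding weeks: 1, 8, 15, 22, 29 — the last one ≤ 30 is the 29th.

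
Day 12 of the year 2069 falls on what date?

12 January 2069

12 into January → January 12.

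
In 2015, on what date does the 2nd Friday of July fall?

10 July 2015

July 2015 begins on a Wednesday, so the first Friday is July 3 (2 days later).
The 2nd Friday is 1 weeks later: 3 + 7 = 10.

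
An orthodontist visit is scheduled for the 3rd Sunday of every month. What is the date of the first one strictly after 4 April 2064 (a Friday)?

April 2064 starts on a Tuesday; its first Sunday is the 6th, so the 3rd Sunday is the 20th — 20 April 2064.
20 April 2064 is after 4 April 2064, so that is the next one.

20 April 2064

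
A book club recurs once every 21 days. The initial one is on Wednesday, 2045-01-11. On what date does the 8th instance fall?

The 8th occurrence is 7 intervals after the first: 7 × 21 = 147 days after 2045-01-11.
January has 31 days — 20 days to the end of January leaves 127.
February has 28 days (99 left).
March has 31 days (68 left).
April has 30 days (38 left).
May has 31 days (7 left).
7 days into June → 2045-06-07.

2045-06-07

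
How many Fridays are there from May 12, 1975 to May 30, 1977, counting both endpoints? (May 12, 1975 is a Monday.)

May 12, 1975 is a Monday; the first Friday on or after it is May 16, 1975 (4 days later).
From May 16, 1975 to May 30, 1977: 229 + 366 + 150 = 745 days (rest of 1975, 1976, to May 30, 1977 in 1977).
745 ÷ 7 = 106 full weeks with remainder 3, so 106 more Fridays after the first → 107.

107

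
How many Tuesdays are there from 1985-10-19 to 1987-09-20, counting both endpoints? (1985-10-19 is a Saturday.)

1985-10-19 is a Saturday; the first Tuesday on or after it is 1985-10-22 (3 days later).
From 1985-10-22 to 1987-09-20: 70 + 365 + 263 = 698 days (rest of 1985, 1986, to 1987-09-20 in 1987).
698 ÷ 7 = 99 full weeks with remainder 5, so 99 more Tuesdays after the first → 100.

100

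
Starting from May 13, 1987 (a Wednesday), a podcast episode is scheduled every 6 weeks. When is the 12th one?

The 12th occurrence is 11 intervals after the first: 11 × 42 = 462 days after May 13, 1987.
May has 31 days — 18 days to the end of May leaves 444.
From end of May to end of 1987 is 214 days (230 left).
January has 31 days (199 left).
February has 29 days (170 left).
March has 31 days (139 left).
April has 30 days (109 left).
May has 31 days (78 left).
June has 30 days (48 left).
July has 31 days (17 left).
17 days into August → August 17, 1988.

August 17, 1988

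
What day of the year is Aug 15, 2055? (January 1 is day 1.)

227

Days in months before Aug: 31 + 28 + 31 + 30 + 31 + 30 + 31 = 212.
Plus 15 days into Aug → day 227.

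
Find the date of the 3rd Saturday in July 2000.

July 2000 begins on a Saturday, so the first Saturday is July 1.
The 3rd Saturday is 2 weeks later: 1 + 14 = 15.

15 July 2000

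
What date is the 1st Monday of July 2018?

2018-07-02

July 2018 begins on a Sunday, so the first Monday is July 2 (1 day later).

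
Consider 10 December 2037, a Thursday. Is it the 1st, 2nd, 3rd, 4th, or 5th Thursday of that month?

2nd

Day 10 falls in week ⌈10/7⌉ of the month.
Days 1–7 hold the 1st Thursday, 8–14 the 2nd, 15–21 the 3rd, 22–28 the 4th, 29–31 the 5th.
10 is in the range for the 2nd.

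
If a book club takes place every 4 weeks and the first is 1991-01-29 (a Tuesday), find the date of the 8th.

The 8th occurrence is 7 intervals after the first: 7 × 28 = 196 days after 1991-01-29.
January has 31 days — 2 days to the end of January leaves 194.
February has 28 days (166 left).
March has 31 days (135 left).
April has 30 days (105 left).
May has 31 days (74 left).
June has 30 days (44 left).
July has 31 days (13 left).
13 days into August → 1991-08-13.

1991-08-13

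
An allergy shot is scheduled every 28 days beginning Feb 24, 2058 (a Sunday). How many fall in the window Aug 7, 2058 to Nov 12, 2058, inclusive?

Occurrences land 28·i days after Feb 24, 2058 for i = 0, 1, 2, …
Aug 7, 2058 is 164 days after the start; 164 ÷ 28 = 5 remainder 24; since the remainder is 24, round up to i = 6. First occurrence in the window: #7 on Aug 11, 2058 (6×28 = 168 days in).
Nov 12, 2058 is 261 days after the start; 261 ÷ 28 = 9 remainder 9. Last occurrence in the window: #10 on Nov 3, 2058.
Occurrences #7 through #10: 4 in total.

4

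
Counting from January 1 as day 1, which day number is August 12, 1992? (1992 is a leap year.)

225

Days in months before August: 31 + 29 + 31 + 30 + 31 + 30 + 31 = 213.
Plus 12 days into August → day 225.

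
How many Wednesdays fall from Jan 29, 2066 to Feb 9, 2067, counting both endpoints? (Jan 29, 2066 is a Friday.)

54

Jan 29, 2066 is a Friday; the first Wednesday on or after it is Feb 3, 2066 (5 days later).
From Feb 3, 2066 to Feb 9, 2067: 331 + 40 = 371 days (rest of 2066, to Feb 9, 2067 in 2067).
371 ÷ 7 = 53 full weeks with remainder 0, so 53 more Wednesdays after the first → 54.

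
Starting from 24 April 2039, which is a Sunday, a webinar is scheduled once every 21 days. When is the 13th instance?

The 13th occurrence is 12 intervals after the first: 12 × 21 = 252 days after 24 April 2039.
April has 30 days — 6 days to the end of April leaves 246.
May has 31 days (215 left).
June has 30 days (185 left).
July has 31 days (154 left).
August has 31 days (123 left).
September has 30 days (93 left).
October has 31 days (62 left).
November has 30 days (32 left).
December has 31 days (1 left).
1 day into January → 1 January 2040.

1 January 2040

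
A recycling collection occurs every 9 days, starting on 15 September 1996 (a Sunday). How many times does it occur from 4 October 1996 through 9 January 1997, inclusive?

10

Occurrences land 9·i days after 15 September 1996 for i = 0, 1, 2, …
4 October 1996 is 19 days after the start; 19 ÷ 9 = 2 remainder 1; since the remainder is 1, round up to i = 3. First occurrence in the window: #4 on 12 October 1996 (3×9 = 27 days in).
9 January 1997 is 116 days after the start; 116 ÷ 9 = 12 remainder 8. Last occurrence in the window: #13 on 1 January 1997.
Occurrences #4 through #13: 10 in total.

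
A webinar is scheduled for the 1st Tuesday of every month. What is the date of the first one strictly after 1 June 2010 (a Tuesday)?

June 2010 starts on a Tuesday, so its 1st Tuesday is 1 June 2010.
That is not after 1 June 2010, so look at July 2010.
July 2010 starts on a Thursday, so its 1st Tuesday is 6 July 2010 (5 days in).

6 July 2010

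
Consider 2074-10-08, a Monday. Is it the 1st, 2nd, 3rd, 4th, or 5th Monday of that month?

2nd

Day 8 falls in week ⌈8/7⌉ of the month.
Days 1–7 hold the 1st Monday, 8–14 the 2nd, 15–21 the 3rd, 22–28 the 4th, 29–31 the 5th.
8 is in the range for the 2nd.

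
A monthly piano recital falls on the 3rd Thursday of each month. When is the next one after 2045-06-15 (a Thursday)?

2045-07-20

June 2045 starts on a Thursday; its first Thursday is the 1st, so the 3rd Thursday is the 15th — 2045-06-15.
That is not after 2045-06-15, so look at July 2045.
July 2045 starts on a Saturday; its first Thursday is the 6th, so the 3rd Thursday is the 20th — 2045-07-20.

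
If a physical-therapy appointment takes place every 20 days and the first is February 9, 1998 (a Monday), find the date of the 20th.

The 20th occurrence is 19 intervals after the first: 19 × 20 = 380 days after February 9, 1998.
February has 28 days — 19 days to the end of February leaves 361.
March has 31 days (330 left).
April has 30 days (300 left).
May has 31 days (269 left).
June has 30 days (239 left).
July has 31 days (208 left).
August has 31 days (177 left).
September has 30 days (147 left).
October has 31 days (116 left).
November has 30 days (86 left).
December has 31 days (55 left).
January has 31 days (24 left).
24 days into February → February 24, 1999.

February 24, 1999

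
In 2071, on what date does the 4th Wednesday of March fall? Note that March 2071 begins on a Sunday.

2071-03-25

March 2071 begins on a Sunday, so the first Wednesday is March 4 (3 days later).
The 4th Wednesday is 3 weeks later: 4 + 21 = 25.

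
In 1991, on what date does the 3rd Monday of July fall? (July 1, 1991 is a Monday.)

1991-07-15

July 1991 begins on a Monday, so the first Monday is July 1.
The 3rd Monday is 2 weeks later: 1 + 14 = 15.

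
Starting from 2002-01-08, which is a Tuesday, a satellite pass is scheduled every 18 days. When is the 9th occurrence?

2002-06-01

The 9th occurrence is 8 intervals after the first: 8 × 18 = 144 days after 2002-01-08.
January has 31 days — 23 days to the end of January leaves 121.
February has 28 days (93 left).
March has 31 days (62 left).
April has 30 days (32 left).
May has 31 days (1 left).
1 day into June → 2002-06-01.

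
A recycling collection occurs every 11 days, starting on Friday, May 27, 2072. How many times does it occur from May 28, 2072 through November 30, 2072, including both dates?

17

Occurrences land 11·i days after May 27, 2072 for i = 0, 1, 2, …
May 28, 2072 is 1 day after the start; 1 ÷ 11 = 0 remainder 1; since the remainder is 1, round up to i = 1. First occurrence in the window: #2 on June 7, 2072 (1×11 = 11 days in).
November 30, 2072 is 187 days after the start; 187 ÷ 11 = 17 remainder 0. Last occurrence in the window: #18 on November 30, 2072.
Occurrences #2 through #18: 17 in total.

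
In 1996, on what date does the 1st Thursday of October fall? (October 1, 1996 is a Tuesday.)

October 1996 begins on a Tuesday, so the first Thursday is October 3 (2 days later).

1996-10-03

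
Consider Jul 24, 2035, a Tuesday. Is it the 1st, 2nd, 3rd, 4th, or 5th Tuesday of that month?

4th

Day 24 falls in week ⌈24/7⌉ of the month.
Days 1–7 hold the 1st Tuesday, 8–14 the 2nd, 15–21 the 3rd, 22–28 the 4th, 29–31 the 5th.
24 is in the range for the 4th.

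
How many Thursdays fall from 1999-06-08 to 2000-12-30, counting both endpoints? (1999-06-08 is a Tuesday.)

82

1999-06-08 is a Tuesday; the first Thursday on or after it is 1999-06-10 (2 days later).
From 1999-06-10 to 2000-12-30: 204 + 365 = 569 days (rest of 1999, to 2000-12-30 in 2000).
569 ÷ 7 = 81 full weeks with remainder 2, so 81 more Thursdays after the first → 82.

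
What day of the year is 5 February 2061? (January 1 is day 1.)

Days in months before February: 31 = 31.
Plus 5 days into February → day 36.

36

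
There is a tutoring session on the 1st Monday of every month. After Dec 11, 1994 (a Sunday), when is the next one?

Jan 2, 1995

Dec 1994 starts on a Thursday, so its 1st Monday is Dec 5, 1994 (4 days in).
That is not after Dec 11, 1994, so look at Jan 1995.
Jan 1995 starts on a Sunday, so its 1st Monday is Jan 2, 1995 (1 day in).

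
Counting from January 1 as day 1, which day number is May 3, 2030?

Days in months before May: 31 + 28 + 31 + 30 = 120.
Plus 3 days into May → day 123.

123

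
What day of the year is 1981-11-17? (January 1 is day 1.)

321

Days in months before November: 31 + 28 + 31 + 30 + 31 + 30 + 31 + 31 + 30 + 31 = 304.
Plus 17 days into November → day 321.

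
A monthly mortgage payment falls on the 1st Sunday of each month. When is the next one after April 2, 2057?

April 2057 starts on a Sunday, so its 1st Sunday is April 1, 2057.
That is not after April 2, 2057, so look at May 2057.
May 2057 starts on a Tuesday, so its 1st Sunday is May 6, 2057 (5 days in).

May 6, 2057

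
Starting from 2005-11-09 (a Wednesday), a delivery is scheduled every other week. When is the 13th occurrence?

The 13th occurrence is 12 intervals after the first: 12 × 14 = 168 days after 2005-11-09.
November has 30 days — 21 days to the end of November leaves 147.
December has 31 days (116 left).
January has 31 days (85 left).
February has 28 days (57 left).
March has 31 days (26 left).
26 days into April → 2006-04-26.

2006-04-26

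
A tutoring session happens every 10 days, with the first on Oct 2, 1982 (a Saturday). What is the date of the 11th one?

The 11th occurrence is 10 intervals after the first: 10 × 10 = 100 days after Oct 2, 1982.
Oct has 31 days — 29 days to the end of Oct leaves 71.
Nov has 30 days (41 left).
Dec has 31 days (10 left).
10 days into Jan → Jan 10, 1983.

Jan 10, 1983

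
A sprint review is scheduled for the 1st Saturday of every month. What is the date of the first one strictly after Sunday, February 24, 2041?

February 2041 starts on a Friday, so its 1st Saturday is February 2, 2041 (1 day in).
That is not after February 24, 2041, so look at March 2041.
March 2041 starts on a Friday, so its 1st Saturday is March 2, 2041 (1 day in).

March 2, 2041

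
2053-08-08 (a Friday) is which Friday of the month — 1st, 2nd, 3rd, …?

2nd

Day 8 falls in week ⌈8/7⌉ of the month.
Days 1–7 hold the 1st Friday, 8–14 the 2nd, 15–21 the 3rd, 22–28 the 4th, 29–31 the 5th.
8 is in the range for the 2nd.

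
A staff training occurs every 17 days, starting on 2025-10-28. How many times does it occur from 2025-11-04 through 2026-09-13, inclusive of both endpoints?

18

Occurrences land 17·i days after 2025-10-28 for i = 0, 1, 2, …
2025-11-04 is 7 days after the start; 7 ÷ 17 = 0 remainder 7; since the remainder is 7, round up to i = 1. First occurrence in the window: #2 on 2025-11-14 (1×17 = 17 days in).
2026-09-13 is 320 days after the start; 320 ÷ 17 = 18 remainder 14. Last occurrence in the window: #19 on 2026-08-30.
Occurrences #2 through #19: 18 in total.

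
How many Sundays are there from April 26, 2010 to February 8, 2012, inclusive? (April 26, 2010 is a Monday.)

April 26, 2010 is a Monday; the first Sunday on or after it is May 2, 2010 (6 days later).
From May 2, 2010 to February 8, 2012: 243 + 365 + 39 = 647 days (rest of 2010, 2011, to February 8, 2012 in 2012).
647 ÷ 7 = 92 full weeks with remainder 3, so 92 more Sundays after the first → 93.

93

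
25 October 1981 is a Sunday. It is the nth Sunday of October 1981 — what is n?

4th

Day 25 falls in week ⌈25/7⌉ of the month.
Days 1–7 hold the 1st Sunday, 8–14 the 2nd, 15–21 the 3rd, 22–28 the 4th, 29–31 the 5th.
25 is in the range for the 4th.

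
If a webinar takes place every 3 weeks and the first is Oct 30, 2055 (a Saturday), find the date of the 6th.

The 6th occurrence is 5 intervals after the first: 5 × 21 = 105 days after Oct 30, 2055.
Oct has 31 days — 1 day to the end of Oct leaves 104.
Nov has 30 days (74 left).
Dec has 31 days (43 left).
Jan has 31 days (12 left).
12 days into Feb → Feb 12, 2056.

Feb 12, 2056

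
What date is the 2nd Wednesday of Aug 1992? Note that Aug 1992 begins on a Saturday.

Aug 12, 1992

Aug 1992 begins on a Saturday, so the first Wednesday is Aug 5 (4 days later).
The 2nd Wednesday is 1 weeks later: 5 + 7 = 12.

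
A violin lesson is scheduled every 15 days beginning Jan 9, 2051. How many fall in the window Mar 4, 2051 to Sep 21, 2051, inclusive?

Occurrences land 15·i days after Jan 9, 2051 for i = 0, 1, 2, …
Mar 4, 2051 is 54 days after the start; 54 ÷ 15 = 3 remainder 9; since the remainder is 9, round up to i = 4. First occurrence in the window: #5 on Mar 10, 2051 (4×15 = 60 days in).
Sep 21, 2051 is 255 days after the start; 255 ÷ 15 = 17 remainder 0. Last occurrence in the window: #18 on Sep 21, 2051.
Occurrences #5 through #18: 14 in total.

14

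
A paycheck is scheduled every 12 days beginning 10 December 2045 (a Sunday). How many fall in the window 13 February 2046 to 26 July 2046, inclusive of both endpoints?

Occurrences land 12·i days after 10 December 2045 for i = 0, 1, 2, …
13 February 2046 is 65 days after the start; 65 ÷ 12 = 5 remainder 5; since the remainder is 5, round up to i = 6. First occurrence in the window: #7 on 20 February 2046 (6×12 = 72 days in).
26 July 2046 is 228 days after the start; 228 ÷ 12 = 19 remainder 0. Last occurrence in the window: #20 on 26 July 2046.
Occurrences #7 through #20: 14 in total.

14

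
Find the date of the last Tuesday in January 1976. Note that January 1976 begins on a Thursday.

January 27, 1976

January 1976 begins on a Thursday, so the first Tuesday is January 6 (5 days later).
January 1976 has 31 days. Adding weeks: 6, 13, 20, 27 — the last one ≤ 31 is the 27th.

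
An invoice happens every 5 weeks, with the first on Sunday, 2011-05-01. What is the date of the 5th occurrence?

2011-09-18

The 5th occurrence is 4 intervals after the first: 4 × 35 = 140 days after 2011-05-01.
May has 31 days — 30 days to the end of May leaves 110.
June has 30 days (80 left).
July has 31 days (49 left).
August has 31 days (18 left).
18 days into September → 2011-09-18.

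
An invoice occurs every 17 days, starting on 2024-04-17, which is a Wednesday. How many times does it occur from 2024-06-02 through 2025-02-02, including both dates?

Occurrences land 17·i days after 2024-04-17 for i = 0, 1, 2, …
2024-06-02 is 46 days after the start; 46 ÷ 17 = 2 remainder 12; since the remainder is 12, round up to i = 3. First occurrence in the window: #4 on 2024-06-07 (3×17 = 51 days in).
2025-02-02 is 291 days after the start; 291 ÷ 17 = 17 remainder 2. Last occurrence in the window: #18 on 2025-01-31.
Occurrences #4 through #18: 15 in total.

15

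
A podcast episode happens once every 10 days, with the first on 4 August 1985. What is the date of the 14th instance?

The 14th occurrence is 13 intervals after the first: 13 × 10 = 130 days after 4 August 1985.
August has 31 days — 27 days to the end of August leaves 103.
September has 30 days (73 left).
October has 31 days (42 left).
November has 30 days (12 left).
12 days into December → 12 December 1985.

12 December 1985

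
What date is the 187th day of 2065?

January has 31 days (187 − 31 = 156 remain).
February has 28 days (156 − 28 = 128 remain).
March has 31 days (128 − 31 = 97 remain).
April has 30 days (97 − 30 = 67 remain).
May has 31 days (67 − 31 = 36 remain).
June has 30 days (36 − 30 = 6 remain).
6 into July → July 6.

2065-07-06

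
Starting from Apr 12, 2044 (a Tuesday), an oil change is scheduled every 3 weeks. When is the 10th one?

Oct 18, 2044

The 10th occurrence is 9 intervals after the first: 9 × 21 = 189 days after Apr 12, 2044.
Apr has 30 days — 18 days to the end of Apr leaves 171.
May has 31 days (140 left).
Jun has 30 days (110 left).
Jul has 31 days (79 left).
Aug has 31 days (48 left).
Sep has 30 days (18 left).
18 days into Oct → Oct 18, 2044.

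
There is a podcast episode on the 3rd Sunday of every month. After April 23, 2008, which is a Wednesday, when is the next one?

May 18, 2008

April 2008 starts on a Tuesday; its first Sunday is the 6th, so the 3rd Sunday is the 20th — April 20, 2008.
That is not after April 23, 2008, so look at May 2008.
May 2008 starts on a Thursday; its first Sunday is the 4th, so the 3rd Sunday is the 18th — May 18, 2008.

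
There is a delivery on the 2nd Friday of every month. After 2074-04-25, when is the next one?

April 2074 starts on a Sunday; its first Friday is the 6th, so the 2nd Friday is the 13th — 2074-04-13.
That is not after 2074-04-25, so look at May 2074.
May 2074 starts on a Tuesday; its first Friday is the 4th, so the 2nd Friday is the 11th — 2074-05-11.

2074-05-11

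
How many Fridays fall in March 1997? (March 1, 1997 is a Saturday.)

4

March 1, 1997 is a Saturday; the first Friday on or after it is March 7, 1997 (6 days later).
From March 7, 1997 to March 31, 1997 is 31 − 7 = 24 days.
24 ÷ 7 = 3 full weeks with remainder 3, so 3 more Fridays after the first → 4.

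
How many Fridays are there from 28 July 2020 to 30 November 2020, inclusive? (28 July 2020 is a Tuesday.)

28 July 2020 is a Tuesday; the first Friday on or after it is 31 July 2020 (3 days later).
From 31 July 2020 to 30 November 2020: 0 + 31 + 30 + 31 + 30 = 122 days (rest of July, August, September, October, November).
122 ÷ 7 = 17 full weeks with remainder 3, so 17 more Fridays after the first → 18.

18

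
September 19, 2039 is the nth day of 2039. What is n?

Days in months before September: 31 + 28 + 31 + 30 + 31 + 30 + 31 + 31 = 243.
Plus 19 days into September → day 262.

262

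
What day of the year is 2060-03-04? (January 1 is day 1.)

64

Days in months before March: 31 + 29 = 60.
Plus 4 days into March → day 64.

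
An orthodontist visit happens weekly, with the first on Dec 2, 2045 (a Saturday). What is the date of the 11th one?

Feb 10, 2046

The 11th occurrence is 10 intervals after the first: 10 × 7 = 70 days after Dec 2, 2045.
Dec has 31 days — 29 days to the end of Dec leaves 41.
Jan has 31 days (10 left).
10 days into Feb → Feb 10, 2046.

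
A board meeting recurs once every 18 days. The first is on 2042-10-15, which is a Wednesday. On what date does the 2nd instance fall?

The 2nd occurrence is 1 interval after the first: 1 × 18 = 18 days after 2042-10-15.
October has 31 days — 16 days to the end of October leaves 2.
2 days into November → 2042-11-02.

2042-11-02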